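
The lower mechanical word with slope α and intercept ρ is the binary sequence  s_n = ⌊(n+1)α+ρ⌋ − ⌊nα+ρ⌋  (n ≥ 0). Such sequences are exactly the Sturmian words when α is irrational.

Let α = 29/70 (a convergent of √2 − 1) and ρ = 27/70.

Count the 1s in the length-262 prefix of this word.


#1s = Σ_{n=0}^{261} s_n = Σ_{n=0}^{261} (⌊(n+1)α+ρ⌋ − ⌊nα+ρ⌋)
the sum telescopes: every ⌊nα+ρ⌋ with 0 < n < 262 appears once with + and once with −, leaving ⌊262α+ρ⌋ − ⌊0·α+ρ⌋
262α + ρ = (262·29 + 27) / 70 = 7625/70
ρ = 27/70
⌊7625/70⌋ = 108,  ⌊27/70⌋ = 0
#1s = 108 − 0 = 108

108


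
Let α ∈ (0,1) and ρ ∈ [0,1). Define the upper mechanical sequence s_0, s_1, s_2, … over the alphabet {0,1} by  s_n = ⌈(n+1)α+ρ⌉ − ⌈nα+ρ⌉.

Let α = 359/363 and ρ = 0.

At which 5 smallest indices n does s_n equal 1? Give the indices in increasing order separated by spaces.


0 1 2 3 4

n=0: ⌈359/363⌉−⌈0/363⌉ = 1−0 = 1  ← one
n=1: ⌈718/363⌉−⌈359/363⌉ = 2−1 = 1  ← one
n=2: ⌈1077/363⌉−⌈718/363⌉ = 3−2 = 1  ← one
n=3: ⌈1436/363⌉−⌈1077/363⌉ = 4−3 = 1  ← one
n=4: ⌈1795/363⌉−⌈1436/363⌉ = 5−4 = 1  ← one
positions of the first 5 ones: 0 1 2 3 4


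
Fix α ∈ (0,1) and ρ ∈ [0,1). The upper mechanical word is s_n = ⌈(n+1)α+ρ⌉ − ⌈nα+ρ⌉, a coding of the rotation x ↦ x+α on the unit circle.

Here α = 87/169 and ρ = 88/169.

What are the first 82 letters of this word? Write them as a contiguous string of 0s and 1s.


n=0: ⌈(1·87+88)/169⌉ − ⌈(0·87+88)/169⌉ = ⌈175/169⌉ − ⌈88/169⌉ = 2 − 1 = 1
n=1: ⌈(2·87+88)/169⌉ − ⌈(1·87+88)/169⌉ = ⌈262/169⌉ − ⌈175/169⌉ = 2 − 2 = 0
n=2: ⌈(3·87+88)/169⌉ − ⌈(2·87+88)/169⌉ = ⌈349/169⌉ − ⌈262/169⌉ = 3 − 2 = 1
n=3: ⌈(4·87+88)/169⌉ − ⌈(3·87+88)/169⌉ = ⌈436/169⌉ − ⌈349/169⌉ = 3 − 3 = 0
n=4: ⌈(5·87+88)/169⌉ − ⌈(4·87+88)/169⌉ = ⌈523/169⌉ − ⌈436/169⌉ = 4 − 3 = 1
n=5: ⌈(6·87+88)/169⌉ − ⌈(5·87+88)/169⌉ = ⌈610/169⌉ − ⌈523/169⌉ = 4 − 4 = 0
n=6: ⌈(7·87+88)/169⌉ − ⌈(6·87+88)/169⌉ = ⌈697/169⌉ − ⌈610/169⌉ = 5 − 4 = 1
n=7: ⌈(8·87+88)/169⌉ − ⌈(7·87+88)/169⌉ = ⌈784/169⌉ − ⌈697/169⌉ = 5 − 5 = 0
n=8: ⌈(9·87+88)/169⌉ − ⌈(8·87+88)/169⌉ = ⌈871/169⌉ − ⌈784/169⌉ = 6 − 5 = 1
n=9: ⌈(10·87+88)/169⌉ − ⌈(9·87+88)/169⌉ = ⌈958/169⌉ − ⌈871/169⌉ = 6 − 6 = 0
n=10: ⌈(11·87+88)/169⌉ − ⌈(10·87+88)/169⌉ = ⌈1045/169⌉ − ⌈958/169⌉ = 7 − 6 = 1
n=11: ⌈(12·87+88)/169⌉ − ⌈(11·87+88)/169⌉ = ⌈1132/169⌉ − ⌈1045/169⌉ = 7 − 7 = 0
n=12: ⌈(13·87+88)/169⌉ − ⌈(12·87+88)/169⌉ = ⌈1219/169⌉ − ⌈1132/169⌉ = 8 − 7 = 1
n=13: ⌈(14·87+88)/169⌉ − ⌈(13·87+88)/169⌉ = ⌈1306/169⌉ − ⌈1219/169⌉ = 8 − 8 = 0
n=14: ⌈(15·87+88)/169⌉ − ⌈(14·87+88)/169⌉ = ⌈1393/169⌉ − ⌈1306/169⌉ = 9 − 8 = 1
n=15: ⌈(16·87+88)/169⌉ − ⌈(15·87+88)/169⌉ = ⌈1480/169⌉ − ⌈1393/169⌉ = 9 − 9 = 0
n=16: ⌈(17·87+88)/169⌉ − ⌈(16·87+88)/169⌉ = ⌈1567/169⌉ − ⌈1480/169⌉ = 10 − 9 = 1
n=17: ⌈(18·87+88)/169⌉ − ⌈(17·87+88)/169⌉ = ⌈1654/169⌉ − ⌈1567/169⌉ = 10 − 10 = 0
n=18: ⌈(19·87+88)/169⌉ − ⌈(18·87+88)/169⌉ = ⌈1741/169⌉ − ⌈1654/169⌉ = 11 − 10 = 1
n=19: ⌈(20·87+88)/169⌉ − ⌈(19·87+88)/169⌉ = ⌈1828/169⌉ − ⌈1741/169⌉ = 11 − 11 = 0
n=20: ⌈(21·87+88)/169⌉ − ⌈(20·87+88)/169⌉ = ⌈1915/169⌉ − ⌈1828/169⌉ = 12 − 11 = 1
n=21: ⌈(22·87+88)/169⌉ − ⌈(21·87+88)/169⌉ = ⌈2002/169⌉ − ⌈1915/169⌉ = 12 − 12 = 0
n=22: ⌈(23·87+88)/169⌉ − ⌈(22·87+88)/169⌉ = ⌈2089/169⌉ − ⌈2002/169⌉ = 13 − 12 = 1
n=23: ⌈(24·87+88)/169⌉ − ⌈(23·87+88)/169⌉ = ⌈2176/169⌉ − ⌈2089/169⌉ = 13 − 13 = 0
n=24: ⌈(25·87+88)/169⌉ − ⌈(24·87+88)/169⌉ = ⌈2263/169⌉ − ⌈2176/169⌉ = 14 − 13 = 1
n=25: ⌈(26·87+88)/169⌉ − ⌈(25·87+88)/169⌉ = ⌈2350/169⌉ − ⌈2263/169⌉ = 14 − 14 = 0
n=26: ⌈(27·87+88)/169⌉ − ⌈(26·87+88)/169⌉ = ⌈2437/169⌉ − ⌈2350/169⌉ = 15 − 14 = 1
n=27: ⌈(28·87+88)/169⌉ − ⌈(27·87+88)/169⌉ = ⌈2524/169⌉ − ⌈2437/169⌉ = 15 − 15 = 0
n=28: ⌈(29·87+88)/169⌉ − ⌈(28·87+88)/169⌉ = ⌈2611/169⌉ − ⌈2524/169⌉ = 16 − 15 = 1
n=29: ⌈(30·87+88)/169⌉ − ⌈(29·87+88)/169⌉ = ⌈2698/169⌉ − ⌈2611/169⌉ = 16 − 16 = 0
n=30: ⌈(31·87+88)/169⌉ − ⌈(30·87+88)/169⌉ = ⌈2785/169⌉ − ⌈2698/169⌉ = 17 − 16 = 1
n=31: ⌈(32·87+88)/169⌉ − ⌈(31·87+88)/169⌉ = ⌈2872/169⌉ − ⌈2785/169⌉ = 17 − 17 = 0
n=32: ⌈(33·87+88)/169⌉ − ⌈(32·87+88)/169⌉ = ⌈2959/169⌉ − ⌈2872/169⌉ = 18 − 17 = 1
n=33: ⌈(34·87+88)/169⌉ − ⌈(33·87+88)/169⌉ = ⌈3046/169⌉ − ⌈2959/169⌉ = 19 − 18 = 1
n=34: ⌈(35·87+88)/169⌉ − ⌈(34·87+88)/169⌉ = ⌈3133/169⌉ − ⌈3046/169⌉ = 19 − 19 = 0
n=35: ⌈(36·87+88)/169⌉ − ⌈(35·87+88)/169⌉ = ⌈3220/169⌉ − ⌈3133/169⌉ = 20 − 19 = 1
n=36: ⌈(37·87+88)/169⌉ − ⌈(36·87+88)/169⌉ = ⌈3307/169⌉ − ⌈3220/169⌉ = 20 − 20 = 0
n=37: ⌈(38·87+88)/169⌉ − ⌈(37·87+88)/169⌉ = ⌈3394/169⌉ − ⌈3307/169⌉ = 21 − 20 = 1
n=38: ⌈(39·87+88)/169⌉ − ⌈(38·87+88)/169⌉ = ⌈3481/169⌉ − ⌈3394/169⌉ = 21 − 21 = 0
n=39: ⌈(40·87+88)/169⌉ − ⌈(39·87+88)/169⌉ = ⌈3568/169⌉ − ⌈3481/169⌉ = 22 − 21 = 1
n=40: ⌈(41·87+88)/169⌉ − ⌈(40·87+88)/169⌉ = ⌈3655/169⌉ − ⌈3568/169⌉ = 22 − 22 = 0
n=41: ⌈(42·87+88)/169⌉ − ⌈(41·87+88)/169⌉ = ⌈3742/169⌉ − ⌈3655/169⌉ = 23 − 22 = 1
n=42: ⌈(43·87+88)/169⌉ − ⌈(42·87+88)/169⌉ = ⌈3829/169⌉ − ⌈3742/169⌉ = 23 − 23 = 0
n=43: ⌈(44·87+88)/169⌉ − ⌈(43·87+88)/169⌉ = ⌈3916/169⌉ − ⌈3829/169⌉ = 24 − 23 = 1
n=44: ⌈(45·87+88)/169⌉ − ⌈(44·87+88)/169⌉ = ⌈4003/169⌉ − ⌈3916/169⌉ = 24 − 24 = 0
n=45: ⌈(46·87+88)/169⌉ − ⌈(45·87+88)/169⌉ = ⌈4090/169⌉ − ⌈4003/169⌉ = 25 − 24 = 1
n=46: ⌈(47·87+88)/169⌉ − ⌈(46·87+88)/169⌉ = ⌈4177/169⌉ − ⌈4090/169⌉ = 25 − 25 = 0
n=47: ⌈(48·87+88)/169⌉ − ⌈(47·87+88)/169⌉ = ⌈4264/169⌉ − ⌈4177/169⌉ = 26 − 25 = 1
n=48: ⌈(49·87+88)/169⌉ − ⌈(48·87+88)/169⌉ = ⌈4351/169⌉ − ⌈4264/169⌉ = 26 − 26 = 0
n=49: ⌈(50·87+88)/169⌉ − ⌈(49·87+88)/169⌉ = ⌈4438/169⌉ − ⌈4351/169⌉ = 27 − 26 = 1
n=50: ⌈(51·87+88)/169⌉ − ⌈(50·87+88)/169⌉ = ⌈4525/169⌉ − ⌈4438/169⌉ = 27 − 27 = 0
n=51: ⌈(52·87+88)/169⌉ − ⌈(51·87+88)/169⌉ = ⌈4612/169⌉ − ⌈4525/169⌉ = 28 − 27 = 1
n=52: ⌈(53·87+88)/169⌉ − ⌈(52·87+88)/169⌉ = ⌈4699/169⌉ − ⌈4612/169⌉ = 28 − 28 = 0
n=53: ⌈(54·87+88)/169⌉ − ⌈(53·87+88)/169⌉ = ⌈4786/169⌉ − ⌈4699/169⌉ = 29 − 28 = 1
n=54: ⌈(55·87+88)/169⌉ − ⌈(54·87+88)/169⌉ = ⌈4873/169⌉ − ⌈4786/169⌉ = 29 − 29 = 0
n=55: ⌈(56·87+88)/169⌉ − ⌈(55·87+88)/169⌉ = ⌈4960/169⌉ − ⌈4873/169⌉ = 30 − 29 = 1
n=56: ⌈(57·87+88)/169⌉ − ⌈(56·87+88)/169⌉ = ⌈5047/169⌉ − ⌈4960/169⌉ = 30 − 30 = 0
n=57: ⌈(58·87+88)/169⌉ − ⌈(57·87+88)/169⌉ = ⌈5134/169⌉ − ⌈5047/169⌉ = 31 − 30 = 1
n=58: ⌈(59·87+88)/169⌉ − ⌈(58·87+88)/169⌉ = ⌈5221/169⌉ − ⌈5134/169⌉ = 31 − 31 = 0
n=59: ⌈(60·87+88)/169⌉ − ⌈(59·87+88)/169⌉ = ⌈5308/169⌉ − ⌈5221/169⌉ = 32 − 31 = 1
n=60: ⌈(61·87+88)/169⌉ − ⌈(60·87+88)/169⌉ = ⌈5395/169⌉ − ⌈5308/169⌉ = 32 − 32 = 0
n=61: ⌈(62·87+88)/169⌉ − ⌈(61·87+88)/169⌉ = ⌈5482/169⌉ − ⌈5395/169⌉ = 33 − 32 = 1
n=62: ⌈(63·87+88)/169⌉ − ⌈(62·87+88)/169⌉ = ⌈5569/169⌉ − ⌈5482/169⌉ = 33 − 33 = 0
n=63: ⌈(64·87+88)/169⌉ − ⌈(63·87+88)/169⌉ = ⌈5656/169⌉ − ⌈5569/169⌉ = 34 − 33 = 1
n=64: ⌈(65·87+88)/169⌉ − ⌈(64·87+88)/169⌉ = ⌈5743/169⌉ − ⌈5656/169⌉ = 34 − 34 = 0
n=65: ⌈(66·87+88)/169⌉ − ⌈(65·87+88)/169⌉ = ⌈5830/169⌉ − ⌈5743/169⌉ = 35 − 34 = 1
n=66: ⌈(67·87+88)/169⌉ − ⌈(66·87+88)/169⌉ = ⌈5917/169⌉ − ⌈5830/169⌉ = 36 − 35 = 1
n=67: ⌈(68·87+88)/169⌉ − ⌈(67·87+88)/169⌉ = ⌈6004/169⌉ − ⌈5917/169⌉ = 36 − 36 = 0
n=68: ⌈(69·87+88)/169⌉ − ⌈(68·87+88)/169⌉ = ⌈6091/169⌉ − ⌈6004/169⌉ = 37 − 36 = 1
n=69: ⌈(70·87+88)/169⌉ − ⌈(69·87+88)/169⌉ = ⌈6178/169⌉ − ⌈6091/169⌉ = 37 − 37 = 0
n=70: ⌈(71·87+88)/169⌉ − ⌈(70·87+88)/169⌉ = ⌈6265/169⌉ − ⌈6178/169⌉ = 38 − 37 = 1
n=71: ⌈(72·87+88)/169⌉ − ⌈(71·87+88)/169⌉ = ⌈6352/169⌉ − ⌈6265/169⌉ = 38 − 38 = 0
n=72: ⌈(73·87+88)/169⌉ − ⌈(72·87+88)/169⌉ = ⌈6439/169⌉ − ⌈6352/169⌉ = 39 − 38 = 1
n=73: ⌈(74·87+88)/169⌉ − ⌈(73·87+88)/169⌉ = ⌈6526/169⌉ − ⌈6439/169⌉ = 39 − 39 = 0
n=74: ⌈(75·87+88)/169⌉ − ⌈(74·87+88)/169⌉ = ⌈6613/169⌉ − ⌈6526/169⌉ = 40 − 39 = 1
n=75: ⌈(76·87+88)/169⌉ − ⌈(75·87+88)/169⌉ = ⌈6700/169⌉ − ⌈6613/169⌉ = 40 − 40 = 0
n=76: ⌈(77·87+88)/169⌉ − ⌈(76·87+88)/169⌉ = ⌈6787/169⌉ − ⌈6700/169⌉ = 41 − 40 = 1
n=77: ⌈(78·87+88)/169⌉ − ⌈(77·87+88)/169⌉ = ⌈6874/169⌉ − ⌈6787/169⌉ = 41 − 41 = 0
n=78: ⌈(79·87+88)/169⌉ − ⌈(78·87+88)/169⌉ = ⌈6961/169⌉ − ⌈6874/169⌉ = 42 − 41 = 1
n=79: ⌈(80·87+88)/169⌉ − ⌈(79·87+88)/169⌉ = ⌈7048/169⌉ − ⌈6961/169⌉ = 42 − 42 = 0
n=80: ⌈(81·87+88)/169⌉ − ⌈(80·87+88)/169⌉ = ⌈7135/169⌉ − ⌈7048/169⌉ = 43 − 42 = 1
n=81: ⌈(82·87+88)/169⌉ − ⌈(81·87+88)/169⌉ = ⌈7222/169⌉ − ⌈7135/169⌉ = 43 − 43 = 0

1010101010101010101010101010101011010101010101010101010101010101011010101010101010


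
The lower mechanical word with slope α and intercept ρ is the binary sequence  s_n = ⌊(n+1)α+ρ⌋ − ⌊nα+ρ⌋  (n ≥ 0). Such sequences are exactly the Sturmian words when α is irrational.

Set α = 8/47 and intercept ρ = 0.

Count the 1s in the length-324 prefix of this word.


55

#1s = Σ_{n=0}^{323} s_n = Σ_{n=0}^{323} (⌊(n+1)α+ρ⌋ − ⌊nα+ρ⌋)
the sum telescopes: every ⌊nα+ρ⌋ with 0 < n < 324 appears once with + and once with −, leaving ⌊324α+ρ⌋ − ⌊0·α+ρ⌋
324α + ρ = (324·8) / 47 = 2592/47
ρ = 0/47
⌊2592/47⌋ = 55,  ⌊0/47⌋ = 0
#1s = 55 − 0 = 55


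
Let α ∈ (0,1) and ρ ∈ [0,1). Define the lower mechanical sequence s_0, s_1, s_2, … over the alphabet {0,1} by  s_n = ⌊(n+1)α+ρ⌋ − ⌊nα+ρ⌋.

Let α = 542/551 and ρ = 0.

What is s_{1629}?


(n+1)α + ρ = (1630·542) / 551 = 883460/551
nα + ρ     = (1629·542) / 551 = 882918/551
⌊883460/551⌋ = 1603,  ⌊882918/551⌋ = 1602
s_{1629} = 1603 − 1602 = 1

1


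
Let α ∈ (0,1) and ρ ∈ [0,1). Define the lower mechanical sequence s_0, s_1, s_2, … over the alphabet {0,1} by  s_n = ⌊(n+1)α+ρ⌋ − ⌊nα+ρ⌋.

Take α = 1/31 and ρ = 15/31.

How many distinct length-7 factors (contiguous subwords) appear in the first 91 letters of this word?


t_n = ⌊(n·1+15)/31⌋ for n = 0 … 91:
  n=0…9: ⌊15/31⌋=0 ⌊16/31⌋=0 ⌊17/31⌋=0 ⌊18/31⌋=0 ⌊19/31⌋=0 ⌊20/31⌋=0 ⌊21/31⌋=0 ⌊22/31⌋=0 ⌊23/31⌋=0 ⌊24/31⌋=0
  n=10…19: ⌊25/31⌋=0 ⌊26/31⌋=0 ⌊27/31⌋=0 ⌊28/31⌋=0 ⌊29/31⌋=0 ⌊30/31⌋=0 ⌊31/31⌋=1 ⌊32/31⌋=1 ⌊33/31⌋=1 ⌊34/31⌋=1
  n=20…29: ⌊35/31⌋=1 ⌊36/31⌋=1 ⌊37/31⌋=1 ⌊38/31⌋=1 ⌊39/31⌋=1 ⌊40/31⌋=1 ⌊41/31⌋=1 ⌊42/31⌋=1 ⌊43/31⌋=1 ⌊44/31⌋=1
  n=30…39: ⌊45/31⌋=1 ⌊46/31⌋=1 ⌊47/31⌋=1 ⌊48/31⌋=1 ⌊49/31⌋=1 ⌊50/31⌋=1 ⌊51/31⌋=1 ⌊52/31⌋=1 ⌊53/31⌋=1 ⌊54/31⌋=1
  n=40…49: ⌊55/31⌋=1 ⌊56/31⌋=1 ⌊57/31⌋=1 ⌊58/31⌋=1 ⌊59/31⌋=1 ⌊60/31⌋=1 ⌊61/31⌋=1 ⌊62/31⌋=2 ⌊63/31⌋=2 ⌊64/31⌋=2
  n=50…59: ⌊65/31⌋=2 ⌊66/31⌋=2 ⌊67/31⌋=2 ⌊68/31⌋=2 ⌊69/31⌋=2 ⌊70/31⌋=2 ⌊71/31⌋=2 ⌊72/31⌋=2 ⌊73/31⌋=2 ⌊74/31⌋=2
  n=60…69: ⌊75/31⌋=2 ⌊76/31⌋=2 ⌊77/31⌋=2 ⌊78/31⌋=2 ⌊79/31⌋=2 ⌊80/31⌋=2 ⌊81/31⌋=2 ⌊82/31⌋=2 ⌊83/31⌋=2 ⌊84/31⌋=2
  n=70…79: ⌊85/31⌋=2 ⌊86/31⌋=2 ⌊87/31⌋=2 ⌊88/31⌋=2 ⌊89/31⌋=2 ⌊90/31⌋=2 ⌊91/31⌋=2 ⌊92/31⌋=2 ⌊93/31⌋=3 ⌊94/31⌋=3
  n=80…89: ⌊95/31⌋=3 ⌊96/31⌋=3 ⌊97/31⌋=3 ⌊98/31⌋=3 ⌊99/31⌋=3 ⌊100/31⌋=3 ⌊101/31⌋=3 ⌊102/31⌋=3 ⌊103/31⌋=3 ⌊104/31⌋=3
  n=90…91: ⌊105/31⌋=3 ⌊106/31⌋=3
s_n = t_(n+1) − t_n for n = 0 … 90 gives
prefix = 0000000000000001000000000000000000000000000000100000000000000000000000000000010000000000000
slide a length-7 window over [0..6] … [84..90] (85 windows); first occurrence of each distinct factor:
  [  0..  6] 0000000
  [  9.. 15] 0000001
  [ 10.. 16] 0000010
  [ 11.. 17] 0000100
  [ 12.. 18] 0001000
  [ 13.. 19] 0010000
  [ 14.. 20] 0100000
  [ 15.. 21] 1000000
  (the other 77 windows repeat one of these)
distinct factors: {0000000, 0000001, 0000010, 0000100, 0001000, 0010000, 0100000, 1000000}
count = 8  (Sturmian bound for length 7 is 8)

8


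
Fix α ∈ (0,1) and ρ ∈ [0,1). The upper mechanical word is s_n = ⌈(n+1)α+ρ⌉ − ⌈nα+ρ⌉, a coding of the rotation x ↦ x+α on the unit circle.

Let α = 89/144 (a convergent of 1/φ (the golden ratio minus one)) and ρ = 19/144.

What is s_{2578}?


1

(n+1)α + ρ = (2579·89 + 19) / 144 = 229550/144
nα + ρ     = (2578·89 + 19) / 144 = 229461/144
⌈229550/144⌉ = 1595,  ⌈229461/144⌉ = 1594
s_{2578} = 1595 − 1594 = 1


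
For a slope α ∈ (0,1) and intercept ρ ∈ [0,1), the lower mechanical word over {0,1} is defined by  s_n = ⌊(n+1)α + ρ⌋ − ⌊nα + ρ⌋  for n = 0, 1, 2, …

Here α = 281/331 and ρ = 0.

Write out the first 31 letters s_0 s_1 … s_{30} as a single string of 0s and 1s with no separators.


0111110111111011111011111101111

n=0: ⌊(1·281)/331⌋ − ⌊(0·281)/331⌋ = ⌊281/331⌋ − ⌊0/331⌋ = 0 − 0 = 0
n=1: ⌊(2·281)/331⌋ − ⌊(1·281)/331⌋ = ⌊562/331⌋ − ⌊281/331⌋ = 1 − 0 = 1
n=2: ⌊(3·281)/331⌋ − ⌊(2·281)/331⌋ = ⌊843/331⌋ − ⌊562/331⌋ = 2 − 1 = 1
n=3: ⌊(4·281)/331⌋ − ⌊(3·281)/331⌋ = ⌊1124/331⌋ − ⌊843/331⌋ = 3 − 2 = 1
n=4: ⌊(5·281)/331⌋ − ⌊(4·281)/331⌋ = ⌊1405/331⌋ − ⌊1124/331⌋ = 4 − 3 = 1
n=5: ⌊(6·281)/331⌋ − ⌊(5·281)/331⌋ = ⌊1686/331⌋ − ⌊1405/331⌋ = 5 − 4 = 1
n=6: ⌊(7·281)/331⌋ − ⌊(6·281)/331⌋ = ⌊1967/331⌋ − ⌊1686/331⌋ = 5 − 5 = 0
n=7: ⌊(8·281)/331⌋ − ⌊(7·281)/331⌋ = ⌊2248/331⌋ − ⌊1967/331⌋ = 6 − 5 = 1
n=8: ⌊(9·281)/331⌋ − ⌊(8·281)/331⌋ = ⌊2529/331⌋ − ⌊2248/331⌋ = 7 − 6 = 1
n=9: ⌊(10·281)/331⌋ − ⌊(9·281)/331⌋ = ⌊2810/331⌋ − ⌊2529/331⌋ = 8 − 7 = 1
n=10: ⌊(11·281)/331⌋ − ⌊(10·281)/331⌋ = ⌊3091/331⌋ − ⌊2810/331⌋ = 9 − 8 = 1
n=11: ⌊(12·281)/331⌋ − ⌊(11·281)/331⌋ = ⌊3372/331⌋ − ⌊3091/331⌋ = 10 − 9 = 1
n=12: ⌊(13·281)/331⌋ − ⌊(12·281)/331⌋ = ⌊3653/331⌋ − ⌊3372/331⌋ = 11 − 10 = 1
n=13: ⌊(14·281)/331⌋ − ⌊(13·281)/331⌋ = ⌊3934/331⌋ − ⌊3653/331⌋ = 11 − 11 = 0
n=14: ⌊(15·281)/331⌋ − ⌊(14·281)/331⌋ = ⌊4215/331⌋ − ⌊3934/331⌋ = 12 − 11 = 1
n=15: ⌊(16·281)/331⌋ − ⌊(15·281)/331⌋ = ⌊4496/331⌋ − ⌊4215/331⌋ = 13 − 12 = 1
n=16: ⌊(17·281)/331⌋ − ⌊(16·281)/331⌋ = ⌊4777/331⌋ − ⌊4496/331⌋ = 14 − 13 = 1
n=17: ⌊(18·281)/331⌋ − ⌊(17·281)/331⌋ = ⌊5058/331⌋ − ⌊4777/331⌋ = 15 − 14 = 1
n=18: ⌊(19·281)/331⌋ − ⌊(18·281)/331⌋ = ⌊5339/331⌋ − ⌊5058/331⌋ = 16 − 15 = 1
n=19: ⌊(20·281)/331⌋ − ⌊(19·281)/331⌋ = ⌊5620/331⌋ − ⌊5339/331⌋ = 16 − 16 = 0
n=20: ⌊(21·281)/331⌋ − ⌊(20·281)/331⌋ = ⌊5901/331⌋ − ⌊5620/331⌋ = 17 − 16 = 1
n=21: ⌊(22·281)/331⌋ − ⌊(21·281)/331⌋ = ⌊6182/331⌋ − ⌊5901/331⌋ = 18 − 17 = 1
n=22: ⌊(23·281)/331⌋ − ⌊(22·281)/331⌋ = ⌊6463/331⌋ − ⌊6182/331⌋ = 19 − 18 = 1
n=23: ⌊(24·281)/331⌋ − ⌊(23·281)/331⌋ = ⌊6744/331⌋ − ⌊6463/331⌋ = 20 − 19 = 1
n=24: ⌊(25·281)/331⌋ − ⌊(24·281)/331⌋ = ⌊7025/331⌋ − ⌊6744/331⌋ = 21 − 20 = 1
n=25: ⌊(26·281)/331⌋ − ⌊(25·281)/331⌋ = ⌊7306/331⌋ − ⌊7025/331⌋ = 22 − 21 = 1
n=26: ⌊(27·281)/331⌋ − ⌊(26·281)/331⌋ = ⌊7587/331⌋ − ⌊7306/331⌋ = 22 − 22 = 0
n=27: ⌊(28·281)/331⌋ − ⌊(27·281)/331⌋ = ⌊7868/331⌋ − ⌊7587/331⌋ = 23 − 22 = 1
n=28: ⌊(29·281)/331⌋ − ⌊(28·281)/331⌋ = ⌊8149/331⌋ − ⌊7868/331⌋ = 24 − 23 = 1
n=29: ⌊(30·281)/331⌋ − ⌊(29·281)/331⌋ = ⌊8430/331⌋ − ⌊8149/331⌋ = 25 − 24 = 1
n=30: ⌊(31·281)/331⌋ − ⌊(30·281)/331⌋ = ⌊8711/331⌋ − ⌊8430/331⌋ = 26 − 25 = 1


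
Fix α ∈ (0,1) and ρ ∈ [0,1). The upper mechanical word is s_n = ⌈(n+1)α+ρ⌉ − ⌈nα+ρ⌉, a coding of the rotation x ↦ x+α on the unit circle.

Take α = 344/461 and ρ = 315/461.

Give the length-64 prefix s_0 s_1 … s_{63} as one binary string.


n=0: ⌈(1·344+315)/461⌉ − ⌈(0·344+315)/461⌉ = ⌈659/461⌉ − ⌈315/461⌉ = 2 − 1 = 1
n=1: ⌈(2·344+315)/461⌉ − ⌈(1·344+315)/461⌉ = ⌈1003/461⌉ − ⌈659/461⌉ = 3 − 2 = 1
n=2: ⌈(3·344+315)/461⌉ − ⌈(2·344+315)/461⌉ = ⌈1347/461⌉ − ⌈1003/461⌉ = 3 − 3 = 0
n=3: ⌈(4·344+315)/461⌉ − ⌈(3·344+315)/461⌉ = ⌈1691/461⌉ − ⌈1347/461⌉ = 4 − 3 = 1
n=4: ⌈(5·344+315)/461⌉ − ⌈(4·344+315)/461⌉ = ⌈2035/461⌉ − ⌈1691/461⌉ = 5 − 4 = 1
n=5: ⌈(6·344+315)/461⌉ − ⌈(5·344+315)/461⌉ = ⌈2379/461⌉ − ⌈2035/461⌉ = 6 − 5 = 1
n=6: ⌈(7·344+315)/461⌉ − ⌈(6·344+315)/461⌉ = ⌈2723/461⌉ − ⌈2379/461⌉ = 6 − 6 = 0
n=7: ⌈(8·344+315)/461⌉ − ⌈(7·344+315)/461⌉ = ⌈3067/461⌉ − ⌈2723/461⌉ = 7 − 6 = 1
n=8: ⌈(9·344+315)/461⌉ − ⌈(8·344+315)/461⌉ = ⌈3411/461⌉ − ⌈3067/461⌉ = 8 − 7 = 1
n=9: ⌈(10·344+315)/461⌉ − ⌈(9·344+315)/461⌉ = ⌈3755/461⌉ − ⌈3411/461⌉ = 9 − 8 = 1
n=10: ⌈(11·344+315)/461⌉ − ⌈(10·344+315)/461⌉ = ⌈4099/461⌉ − ⌈3755/461⌉ = 9 − 9 = 0
n=11: ⌈(12·344+315)/461⌉ − ⌈(11·344+315)/461⌉ = ⌈4443/461⌉ − ⌈4099/461⌉ = 10 − 9 = 1
n=12: ⌈(13·344+315)/461⌉ − ⌈(12·344+315)/461⌉ = ⌈4787/461⌉ − ⌈4443/461⌉ = 11 − 10 = 1
n=13: ⌈(14·344+315)/461⌉ − ⌈(13·344+315)/461⌉ = ⌈5131/461⌉ − ⌈4787/461⌉ = 12 − 11 = 1
n=14: ⌈(15·344+315)/461⌉ − ⌈(14·344+315)/461⌉ = ⌈5475/461⌉ − ⌈5131/461⌉ = 12 − 12 = 0
n=15: ⌈(16·344+315)/461⌉ − ⌈(15·344+315)/461⌉ = ⌈5819/461⌉ − ⌈5475/461⌉ = 13 − 12 = 1
n=16: ⌈(17·344+315)/461⌉ − ⌈(16·344+315)/461⌉ = ⌈6163/461⌉ − ⌈5819/461⌉ = 14 − 13 = 1
n=17: ⌈(18·344+315)/461⌉ − ⌈(17·344+315)/461⌉ = ⌈6507/461⌉ − ⌈6163/461⌉ = 15 − 14 = 1
n=18: ⌈(19·344+315)/461⌉ − ⌈(18·344+315)/461⌉ = ⌈6851/461⌉ − ⌈6507/461⌉ = 15 − 15 = 0
n=19: ⌈(20·344+315)/461⌉ − ⌈(19·344+315)/461⌉ = ⌈7195/461⌉ − ⌈6851/461⌉ = 16 − 15 = 1
n=20: ⌈(21·344+315)/461⌉ − ⌈(20·344+315)/461⌉ = ⌈7539/461⌉ − ⌈7195/461⌉ = 17 − 16 = 1
n=21: ⌈(22·344+315)/461⌉ − ⌈(21·344+315)/461⌉ = ⌈7883/461⌉ − ⌈7539/461⌉ = 18 − 17 = 1
n=22: ⌈(23·344+315)/461⌉ − ⌈(22·344+315)/461⌉ = ⌈8227/461⌉ − ⌈7883/461⌉ = 18 − 18 = 0
n=23: ⌈(24·344+315)/461⌉ − ⌈(23·344+315)/461⌉ = ⌈8571/461⌉ − ⌈8227/461⌉ = 19 − 18 = 1
n=24: ⌈(25·344+315)/461⌉ − ⌈(24·344+315)/461⌉ = ⌈8915/461⌉ − ⌈8571/461⌉ = 20 − 19 = 1
n=25: ⌈(26·344+315)/461⌉ − ⌈(25·344+315)/461⌉ = ⌈9259/461⌉ − ⌈8915/461⌉ = 21 − 20 = 1
n=26: ⌈(27·344+315)/461⌉ − ⌈(26·344+315)/461⌉ = ⌈9603/461⌉ − ⌈9259/461⌉ = 21 − 21 = 0
n=27: ⌈(28·344+315)/461⌉ − ⌈(27·344+315)/461⌉ = ⌈9947/461⌉ − ⌈9603/461⌉ = 22 − 21 = 1
n=28: ⌈(29·344+315)/461⌉ − ⌈(28·344+315)/461⌉ = ⌈10291/461⌉ − ⌈9947/461⌉ = 23 − 22 = 1
n=29: ⌈(30·344+315)/461⌉ − ⌈(29·344+315)/461⌉ = ⌈10635/461⌉ − ⌈10291/461⌉ = 24 − 23 = 1
n=30: ⌈(31·344+315)/461⌉ − ⌈(30·344+315)/461⌉ = ⌈10979/461⌉ − ⌈10635/461⌉ = 24 − 24 = 0
n=31: ⌈(32·344+315)/461⌉ − ⌈(31·344+315)/461⌉ = ⌈11323/461⌉ − ⌈10979/461⌉ = 25 − 24 = 1
n=32: ⌈(33·344+315)/461⌉ − ⌈(32·344+315)/461⌉ = ⌈11667/461⌉ − ⌈11323/461⌉ = 26 − 25 = 1
n=33: ⌈(34·344+315)/461⌉ − ⌈(33·344+315)/461⌉ = ⌈12011/461⌉ − ⌈11667/461⌉ = 27 − 26 = 1
n=34: ⌈(35·344+315)/461⌉ − ⌈(34·344+315)/461⌉ = ⌈12355/461⌉ − ⌈12011/461⌉ = 27 − 27 = 0
n=35: ⌈(36·344+315)/461⌉ − ⌈(35·344+315)/461⌉ = ⌈12699/461⌉ − ⌈12355/461⌉ = 28 − 27 = 1
n=36: ⌈(37·344+315)/461⌉ − ⌈(36·344+315)/461⌉ = ⌈13043/461⌉ − ⌈12699/461⌉ = 29 − 28 = 1
n=37: ⌈(38·344+315)/461⌉ − ⌈(37·344+315)/461⌉ = ⌈13387/461⌉ − ⌈13043/461⌉ = 30 − 29 = 1
n=38: ⌈(39·344+315)/461⌉ − ⌈(38·344+315)/461⌉ = ⌈13731/461⌉ − ⌈13387/461⌉ = 30 − 30 = 0
n=39: ⌈(40·344+315)/461⌉ − ⌈(39·344+315)/461⌉ = ⌈14075/461⌉ − ⌈13731/461⌉ = 31 − 30 = 1
n=40: ⌈(41·344+315)/461⌉ − ⌈(40·344+315)/461⌉ = ⌈14419/461⌉ − ⌈14075/461⌉ = 32 − 31 = 1
n=41: ⌈(42·344+315)/461⌉ − ⌈(41·344+315)/461⌉ = ⌈14763/461⌉ − ⌈14419/461⌉ = 33 − 32 = 1
n=42: ⌈(43·344+315)/461⌉ − ⌈(42·344+315)/461⌉ = ⌈15107/461⌉ − ⌈14763/461⌉ = 33 − 33 = 0
n=43: ⌈(44·344+315)/461⌉ − ⌈(43·344+315)/461⌉ = ⌈15451/461⌉ − ⌈15107/461⌉ = 34 − 33 = 1
n=44: ⌈(45·344+315)/461⌉ − ⌈(44·344+315)/461⌉ = ⌈15795/461⌉ − ⌈15451/461⌉ = 35 − 34 = 1
n=45: ⌈(46·344+315)/461⌉ − ⌈(45·344+315)/461⌉ = ⌈16139/461⌉ − ⌈15795/461⌉ = 36 − 35 = 1
n=46: ⌈(47·344+315)/461⌉ − ⌈(46·344+315)/461⌉ = ⌈16483/461⌉ − ⌈16139/461⌉ = 36 − 36 = 0
n=47: ⌈(48·344+315)/461⌉ − ⌈(47·344+315)/461⌉ = ⌈16827/461⌉ − ⌈16483/461⌉ = 37 − 36 = 1
n=48: ⌈(49·344+315)/461⌉ − ⌈(48·344+315)/461⌉ = ⌈17171/461⌉ − ⌈16827/461⌉ = 38 − 37 = 1
n=49: ⌈(50·344+315)/461⌉ − ⌈(49·344+315)/461⌉ = ⌈17515/461⌉ − ⌈17171/461⌉ = 38 − 38 = 0
n=50: ⌈(51·344+315)/461⌉ − ⌈(50·344+315)/461⌉ = ⌈17859/461⌉ − ⌈17515/461⌉ = 39 − 38 = 1
n=51: ⌈(52·344+315)/461⌉ − ⌈(51·344+315)/461⌉ = ⌈18203/461⌉ − ⌈17859/461⌉ = 40 − 39 = 1
n=52: ⌈(53·344+315)/461⌉ − ⌈(52·344+315)/461⌉ = ⌈18547/461⌉ − ⌈18203/461⌉ = 41 − 40 = 1
n=53: ⌈(54·344+315)/461⌉ − ⌈(53·344+315)/461⌉ = ⌈18891/461⌉ − ⌈18547/461⌉ = 41 − 41 = 0
n=54: ⌈(55·344+315)/461⌉ − ⌈(54·344+315)/461⌉ = ⌈19235/461⌉ − ⌈18891/461⌉ = 42 − 41 = 1
n=55: ⌈(56·344+315)/461⌉ − ⌈(55·344+315)/461⌉ = ⌈19579/461⌉ − ⌈19235/461⌉ = 43 − 42 = 1
n=56: ⌈(57·344+315)/461⌉ − ⌈(56·344+315)/461⌉ = ⌈19923/461⌉ − ⌈19579/461⌉ = 44 − 43 = 1
n=57: ⌈(58·344+315)/461⌉ − ⌈(57·344+315)/461⌉ = ⌈20267/461⌉ − ⌈19923/461⌉ = 44 − 44 = 0
n=58: ⌈(59·344+315)/461⌉ − ⌈(58·344+315)/461⌉ = ⌈20611/461⌉ − ⌈20267/461⌉ = 45 − 44 = 1
n=59: ⌈(60·344+315)/461⌉ − ⌈(59·344+315)/461⌉ = ⌈20955/461⌉ − ⌈20611/461⌉ = 46 − 45 = 1
n=60: ⌈(61·344+315)/461⌉ − ⌈(60·344+315)/461⌉ = ⌈21299/461⌉ − ⌈20955/461⌉ = 47 − 46 = 1
n=61: ⌈(62·344+315)/461⌉ − ⌈(61·344+315)/461⌉ = ⌈21643/461⌉ − ⌈21299/461⌉ = 47 − 47 = 0
n=62: ⌈(63·344+315)/461⌉ − ⌈(62·344+315)/461⌉ = ⌈21987/461⌉ − ⌈21643/461⌉ = 48 − 47 = 1
n=63: ⌈(64·344+315)/461⌉ − ⌈(63·344+315)/461⌉ = ⌈22331/461⌉ − ⌈21987/461⌉ = 49 − 48 = 1

1101110111011101110111011101110111011101110111011011101110111011


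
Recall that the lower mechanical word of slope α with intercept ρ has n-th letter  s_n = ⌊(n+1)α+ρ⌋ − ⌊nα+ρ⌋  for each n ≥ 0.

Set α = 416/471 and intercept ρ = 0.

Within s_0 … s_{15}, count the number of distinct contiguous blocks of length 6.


t_n = ⌊(n·416)/471⌋ for n = 0 … 16:
  n=0…9: ⌊0/471⌋=0 ⌊416/471⌋=0 ⌊832/471⌋=1 ⌊1248/471⌋=2 ⌊1664/471⌋=3 ⌊2080/471⌋=4 ⌊2496/471⌋=5 ⌊2912/471⌋=6 ⌊3328/471⌋=7 ⌊3744/471⌋=7
  n=10…16: ⌊4160/471⌋=8 ⌊4576/471⌋=9 ⌊4992/471⌋=10 ⌊5408/471⌋=11 ⌊5824/471⌋=12 ⌊6240/471⌋=13 ⌊6656/471⌋=14
s_n = t_(n+1) − t_n for n = 0 … 15 gives
prefix = 0111111101111111
slide a length-6 window over [0..5] … [10..15] (11 windows); first occurrence of each distinct factor:
  [  0..  5] 011111
  [  1..  6] 111111
  [  3..  8] 111110
  [  4..  9] 111101
  [  5.. 10] 111011
  [  6.. 11] 110111
  [  7.. 12] 101111
  (the other 4 windows repeat one of these)
distinct factors: {011111, 101111, 110111, 111011, 111101, 111110, 111111}
count = 7  (Sturmian bound for length 6 is 7)

7


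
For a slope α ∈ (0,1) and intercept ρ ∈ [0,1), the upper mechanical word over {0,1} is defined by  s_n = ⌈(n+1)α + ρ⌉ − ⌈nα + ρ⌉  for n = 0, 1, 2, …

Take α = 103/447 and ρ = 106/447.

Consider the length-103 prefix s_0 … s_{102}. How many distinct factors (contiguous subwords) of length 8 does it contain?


9

t_n = ⌈(n·103+106)/447⌉ for n = 0 … 103:
  n=0…9: ⌈106/447⌉=1 ⌈209/447⌉=1 ⌈312/447⌉=1 ⌈415/447⌉=1 ⌈518/447⌉=2 ⌈621/447⌉=2 ⌈724/447⌉=2 ⌈827/447⌉=2 ⌈930/447⌉=3 ⌈1033/447⌉=3
  n=10…19: ⌈1136/447⌉=3 ⌈1239/447⌉=3 ⌈1342/447⌉=4 ⌈1445/447⌉=4 ⌈1548/447⌉=4 ⌈1651/447⌉=4 ⌈1754/447⌉=4 ⌈1857/447⌉=5 ⌈1960/447⌉=5 ⌈2063/447⌉=5
  n=20…29: ⌈2166/447⌉=5 ⌈2269/447⌉=6 ⌈2372/447⌉=6 ⌈2475/447⌉=6 ⌈2578/447⌉=6 ⌈2681/447⌉=6 ⌈2784/447⌉=7 ⌈2887/447⌉=7 ⌈2990/447⌉=7 ⌈3093/447⌉=7
  n=30…39: ⌈3196/447⌉=8 ⌈3299/447⌉=8 ⌈3402/447⌉=8 ⌈3505/447⌉=8 ⌈3608/447⌉=9 ⌈3711/447⌉=9 ⌈3814/447⌉=9 ⌈3917/447⌉=9 ⌈4020/447⌉=9 ⌈4123/447⌉=10
  n=40…49: ⌈4226/447⌉=10 ⌈4329/447⌉=10 ⌈4432/447⌉=10 ⌈4535/447⌉=11 ⌈4638/447⌉=11 ⌈4741/447⌉=11 ⌈4844/447⌉=11 ⌈4947/447⌉=12 ⌈5050/447⌉=12 ⌈5153/447⌉=12
  n=50…59: ⌈5256/447⌉=12 ⌈5359/447⌉=12 ⌈5462/447⌉=13 ⌈5565/447⌉=13 ⌈5668/447⌉=13 ⌈5771/447⌉=13 ⌈5874/447⌉=14 ⌈5977/447⌉=14 ⌈6080/447⌉=14 ⌈6183/447⌉=14
  n=60…69: ⌈6286/447⌉=15 ⌈6389/447⌉=15 ⌈6492/447⌉=15 ⌈6595/447⌉=15 ⌈6698/447⌉=15 ⌈6801/447⌉=16 ⌈6904/447⌉=16 ⌈7007/447⌉=16 ⌈7110/447⌉=16 ⌈7213/447⌉=17
  n=70…79: ⌈7316/447⌉=17 ⌈7419/447⌉=17 ⌈7522/447⌉=17 ⌈7625/447⌉=18 ⌈7728/447⌉=18 ⌈7831/447⌉=18 ⌈7934/447⌉=18 ⌈8037/447⌉=18 ⌈8140/447⌉=19 ⌈8243/447⌉=19
  n=80…89: ⌈8346/447⌉=19 ⌈8449/447⌉=19 ⌈8552/447⌉=20 ⌈8655/447⌉=20 ⌈8758/447⌉=20 ⌈8861/447⌉=20 ⌈8964/447⌉=21 ⌈9067/447⌉=21 ⌈9170/447⌉=21 ⌈9273/447⌉=21
  n=90…99: ⌈9376/447⌉=21 ⌈9479/447⌉=22 ⌈9582/447⌉=22 ⌈9685/447⌉=22 ⌈9788/447⌉=22 ⌈9891/447⌉=23 ⌈9994/447⌉=23 ⌈10097/447⌉=23 ⌈10200/447⌉=23 ⌈10303/447⌉=24
  n=100…103: ⌈10406/447⌉=24 ⌈10509/447⌉=24 ⌈10612/447⌉=24 ⌈10715/447⌉=24
s_n = t_(n+1) − t_n for n = 0 … 102 gives
prefix = 0001000100010000100010000100010001000010001000100001000100010000100010001000010001000100001000100010000
slide a length-8 window over [0..7] … [95..102] (96 windows); first occurrence of each distinct factor:
  [  0..  7] 00010001
  [  1..  8] 00100010
  [  2..  9] 01000100
  [  3.. 10] 10001000
  [  8.. 15] 00010000
  [  9.. 16] 00100001
  [ 10.. 17] 01000010
  [ 11.. 18] 10000100
  [ 12.. 19] 00001000
  (the other 87 windows repeat one of these)
distinct factors: {00001000, 00010000, 00010001, 00100001, 00100010, 01000010, 01000100, 10000100, 10001000}
count = 9  (Sturmian bound for length 8 is 9)


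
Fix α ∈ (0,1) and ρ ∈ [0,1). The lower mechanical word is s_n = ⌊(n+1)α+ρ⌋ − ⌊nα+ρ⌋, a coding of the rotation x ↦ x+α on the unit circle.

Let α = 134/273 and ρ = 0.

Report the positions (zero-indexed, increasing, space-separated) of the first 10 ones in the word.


n=0: ⌊134/273⌋−⌊0/273⌋ = 0−0 = 0
n=1: ⌊268/273⌋−⌊134/273⌋ = 0−0 = 0
n=2: ⌊402/273⌋−⌊268/273⌋ = 1−0 = 1  ← one
n=3: ⌊536/273⌋−⌊402/273⌋ = 1−1 = 0
n=4: ⌊670/273⌋−⌊536/273⌋ = 2−1 = 1  ← one
n=5: ⌊804/273⌋−⌊670/273⌋ = 2−2 = 0
n=6: ⌊938/273⌋−⌊804/273⌋ = 3−2 = 1  ← one
n=7: ⌊1072/273⌋−⌊938/273⌋ = 3−3 = 0
n=8: ⌊1206/273⌋−⌊1072/273⌋ = 4−3 = 1  ← one
n=9: ⌊1340/273⌋−⌊1206/273⌋ = 4−4 = 0
n=10: ⌊1474/273⌋−⌊1340/273⌋ = 5−4 = 1  ← one
n=11: ⌊1608/273⌋−⌊1474/273⌋ = 5−5 = 0
n=12: ⌊1742/273⌋−⌊1608/273⌋ = 6−5 = 1  ← one
n=13: ⌊1876/273⌋−⌊1742/273⌋ = 6−6 = 0
n=14: ⌊2010/273⌋−⌊1876/273⌋ = 7−6 = 1  ← one
n=15: ⌊2144/273⌋−⌊2010/273⌋ = 7−7 = 0
n=16: ⌊2278/273⌋−⌊2144/273⌋ = 8−7 = 1  ← one
n=17: ⌊2412/273⌋−⌊2278/273⌋ = 8−8 = 0
n=18: ⌊2546/273⌋−⌊2412/273⌋ = 9−8 = 1  ← one
n=19: ⌊2680/273⌋−⌊2546/273⌋ = 9−9 = 0
n=20: ⌊2814/273⌋−⌊2680/273⌋ = 10−9 = 1  ← one
positions of the first 10 ones: 2 4 6 8 10 12 14 16 18 20

2 4 6 8 10 12 14 16 18 20


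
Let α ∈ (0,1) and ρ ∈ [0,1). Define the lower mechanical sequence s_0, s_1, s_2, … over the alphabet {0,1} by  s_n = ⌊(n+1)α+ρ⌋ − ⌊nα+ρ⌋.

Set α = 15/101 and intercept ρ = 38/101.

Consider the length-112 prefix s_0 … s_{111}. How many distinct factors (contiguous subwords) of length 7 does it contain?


t_n = ⌊(n·15+38)/101⌋ for n = 0 … 112:
  n=0…9: ⌊38/101⌋=0 ⌊53/101⌋=0 ⌊68/101⌋=0 ⌊83/101⌋=0 ⌊98/101⌋=0 ⌊113/101⌋=1 ⌊128/101⌋=1 ⌊143/101⌋=1 ⌊158/101⌋=1 ⌊173/101⌋=1
  n=10…19: ⌊188/101⌋=1 ⌊203/101⌋=2 ⌊218/101⌋=2 ⌊233/101⌋=2 ⌊248/101⌋=2 ⌊263/101⌋=2 ⌊278/101⌋=2 ⌊293/101⌋=2 ⌊308/101⌋=3 ⌊323/101⌋=3
  n=20…29: ⌊338/101⌋=3 ⌊353/101⌋=3 ⌊368/101⌋=3 ⌊383/101⌋=3 ⌊398/101⌋=3 ⌊413/101⌋=4 ⌊428/101⌋=4 ⌊443/101⌋=4 ⌊458/101⌋=4 ⌊473/101⌋=4
  n=30…39: ⌊488/101⌋=4 ⌊503/101⌋=4 ⌊518/101⌋=5 ⌊533/101⌋=5 ⌊548/101⌋=5 ⌊563/101⌋=5 ⌊578/101⌋=5 ⌊593/101⌋=5 ⌊608/101⌋=6 ⌊623/101⌋=6
  n=40…49: ⌊638/101⌋=6 ⌊653/101⌋=6 ⌊668/101⌋=6 ⌊683/101⌋=6 ⌊698/101⌋=6 ⌊713/101⌋=7 ⌊728/101⌋=7 ⌊743/101⌋=7 ⌊758/101⌋=7 ⌊773/101⌋=7
  n=50…59: ⌊788/101⌋=7 ⌊803/101⌋=7 ⌊818/101⌋=8 ⌊833/101⌋=8 ⌊848/101⌋=8 ⌊863/101⌋=8 ⌊878/101⌋=8 ⌊893/101⌋=8 ⌊908/101⌋=8 ⌊923/101⌋=9
  n=60…69: ⌊938/101⌋=9 ⌊953/101⌋=9 ⌊968/101⌋=9 ⌊983/101⌋=9 ⌊998/101⌋=9 ⌊1013/101⌋=10 ⌊1028/101⌋=10 ⌊1043/101⌋=10 ⌊1058/101⌋=10 ⌊1073/101⌋=10
  n=70…79: ⌊1088/101⌋=10 ⌊1103/101⌋=10 ⌊1118/101⌋=11 ⌊1133/101⌋=11 ⌊1148/101⌋=11 ⌊1163/101⌋=11 ⌊1178/101⌋=11 ⌊1193/101⌋=11 ⌊1208/101⌋=11 ⌊1223/101⌋=12
  n=80…89: ⌊1238/101⌋=12 ⌊1253/101⌋=12 ⌊1268/101⌋=12 ⌊1283/101⌋=12 ⌊1298/101⌋=12 ⌊1313/101⌋=13 ⌊1328/101⌋=13 ⌊1343/101⌋=13 ⌊1358/101⌋=13 ⌊1373/101⌋=13
  n=90…99: ⌊1388/101⌋=13 ⌊1403/101⌋=13 ⌊1418/101⌋=14 ⌊1433/101⌋=14 ⌊1448/101⌋=14 ⌊1463/101⌋=14 ⌊1478/101⌋=14 ⌊1493/101⌋=14 ⌊1508/101⌋=14 ⌊1523/101⌋=15
  n=100…109: ⌊1538/101⌋=15 ⌊1553/101⌋=15 ⌊1568/101⌋=15 ⌊1583/101⌋=15 ⌊1598/101⌋=15 ⌊1613/101⌋=15 ⌊1628/101⌋=16 ⌊1643/101⌋=16 ⌊1658/101⌋=16 ⌊1673/101⌋=16
  n=110…112: ⌊1688/101⌋=16 ⌊1703/101⌋=16 ⌊1718/101⌋=17
s_n = t_(n+1) − t_n for n = 0 … 111 gives
prefix = 0000100000100000010000001000000100000100000010000001000000100000100000010000001000001000000100000010000001000001
slide a length-7 window over [0..6] … [105..111] (106 windows); first occurrence of each distinct factor:
  [  0..  6] 0000100
  [  1..  7] 0001000
  [  2..  8] 0010000
  [  3..  9] 0100000
  [  4.. 10] 1000001
  [  5.. 11] 0000010
  [ 10.. 16] 1000000
  [ 11.. 17] 0000001
  (the other 98 windows repeat one of these)
distinct factors: {0000001, 0000010, 0000100, 0001000, 0010000, 0100000, 1000000, 1000001}
count = 8  (Sturmian bound for length 7 is 8)

8


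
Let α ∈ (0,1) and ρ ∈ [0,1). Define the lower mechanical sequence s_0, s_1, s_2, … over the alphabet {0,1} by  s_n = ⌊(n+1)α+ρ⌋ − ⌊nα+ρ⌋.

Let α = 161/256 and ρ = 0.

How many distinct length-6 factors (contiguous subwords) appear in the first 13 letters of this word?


7

t_n = ⌊(n·161)/256⌋ for n = 0 … 13:
  n=0…9: ⌊0/256⌋=0 ⌊161/256⌋=0 ⌊322/256⌋=1 ⌊483/256⌋=1 ⌊644/256⌋=2 ⌊805/256⌋=3 ⌊966/256⌋=3 ⌊1127/256⌋=4 ⌊1288/256⌋=5 ⌊1449/256⌋=5
  n=10…13: ⌊1610/256⌋=6 ⌊1771/256⌋=6 ⌊1932/256⌋=7 ⌊2093/256⌋=8
s_n = t_(n+1) − t_n for n = 0 … 12 gives
prefix = 0101101101011
slide a length-6 window over [0..5] … [7..12] (8 windows); first occurrence of each distinct factor:
  [  0..  5] 010110
  [  1..  6] 101101
  [  2..  7] 011011
  [  3..  8] 110110
  [  5.. 10] 011010
  [  6.. 11] 110101
  [  7.. 12] 101011
  (the other 1 window repeats one of these)
distinct factors: {010110, 011010, 011011, 101011, 101101, 110101, 110110}
count = 7  (Sturmian bound for length 6 is 7)


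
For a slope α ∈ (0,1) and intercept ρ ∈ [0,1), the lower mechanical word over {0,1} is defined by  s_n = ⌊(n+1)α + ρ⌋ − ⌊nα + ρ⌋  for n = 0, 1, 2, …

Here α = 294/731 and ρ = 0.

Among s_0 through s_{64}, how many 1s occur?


#1s = Σ_{n=0}^{64} s_n = Σ_{n=0}^{64} (⌊(n+1)α+ρ⌋ − ⌊nα+ρ⌋)
the sum telescopes: every ⌊nα+ρ⌋ with 0 < n < 65 appears once with + and once with −, leaving ⌊65α+ρ⌋ − ⌊0·α+ρ⌋
65α + ρ = (65·294) / 731 = 19110/731
ρ = 0/731
⌊19110/731⌋ = 26,  ⌊0/731⌋ = 0
#1s = 26 − 0 = 26

26


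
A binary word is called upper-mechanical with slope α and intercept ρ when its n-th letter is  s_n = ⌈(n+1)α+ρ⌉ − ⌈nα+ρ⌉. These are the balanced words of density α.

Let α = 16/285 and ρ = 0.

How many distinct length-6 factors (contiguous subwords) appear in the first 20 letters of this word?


t_n = ⌈(n·16)/285⌉ for n = 0 … 20:
  n=0…9: ⌈0/285⌉=0 ⌈16/285⌉=1 ⌈32/285⌉=1 ⌈48/285⌉=1 ⌈64/285⌉=1 ⌈80/285⌉=1 ⌈96/285⌉=1 ⌈112/285⌉=1 ⌈128/285⌉=1 ⌈144/285⌉=1
  n=10…19: ⌈160/285⌉=1 ⌈176/285⌉=1 ⌈192/285⌉=1 ⌈208/285⌉=1 ⌈224/285⌉=1 ⌈240/285⌉=1 ⌈256/285⌉=1 ⌈272/285⌉=1 ⌈288/285⌉=2 ⌈304/285⌉=2
  n=20: ⌈320/285⌉=2
s_n = t_(n+1) − t_n for n = 0 … 19 gives
prefix = 10000000000000000100
slide a length-6 window over [0..5] … [14..19] (15 windows); first occurrence of each distinct factor:
  [  0..  5] 100000
  [  1..  6] 000000
  [ 12.. 17] 000001
  [ 13.. 18] 000010
  [ 14.. 19] 000100
  (the other 10 windows repeat one of these)
distinct factors: {000000, 000001, 000010, 000100, 100000}
count = 5  (Sturmian bound for length 6 is 7)

5


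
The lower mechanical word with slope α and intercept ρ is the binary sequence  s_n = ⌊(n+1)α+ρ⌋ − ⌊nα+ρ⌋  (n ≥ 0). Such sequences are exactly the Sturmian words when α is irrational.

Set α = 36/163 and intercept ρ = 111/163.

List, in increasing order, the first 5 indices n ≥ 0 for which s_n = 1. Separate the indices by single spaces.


n=0: ⌊147/163⌋−⌊111/163⌋ = 0−0 = 0
n=1: ⌊183/163⌋−⌊147/163⌋ = 1−0 = 1  ← one
n=2: ⌊219/163⌋−⌊183/163⌋ = 1−1 = 0
n=3: ⌊255/163⌋−⌊219/163⌋ = 1−1 = 0
n=4: ⌊291/163⌋−⌊255/163⌋ = 1−1 = 0
n=5: ⌊327/163⌋−⌊291/163⌋ = 2−1 = 1  ← one
n=6: ⌊363/163⌋−⌊327/163⌋ = 2−2 = 0
n=7: ⌊399/163⌋−⌊363/163⌋ = 2−2 = 0
n=8: ⌊435/163⌋−⌊399/163⌋ = 2−2 = 0
n=9: ⌊471/163⌋−⌊435/163⌋ = 2−2 = 0
n=10: ⌊507/163⌋−⌊471/163⌋ = 3−2 = 1  ← one
n=11: ⌊543/163⌋−⌊507/163⌋ = 3−3 = 0
n=12: ⌊579/163⌋−⌊543/163⌋ = 3−3 = 0
n=13: ⌊615/163⌋−⌊579/163⌋ = 3−3 = 0
n=14: ⌊651/163⌋−⌊615/163⌋ = 3−3 = 0
n=15: ⌊687/163⌋−⌊651/163⌋ = 4−3 = 1  ← one
n=16: ⌊723/163⌋−⌊687/163⌋ = 4−4 = 0
n=17: ⌊759/163⌋−⌊723/163⌋ = 4−4 = 0
n=18: ⌊795/163⌋−⌊759/163⌋ = 4−4 = 0
n=19: ⌊831/163⌋−⌊795/163⌋ = 5−4 = 1  ← one
positions of the first 5 ones: 1 5 10 15 19

1 5 10 15 19


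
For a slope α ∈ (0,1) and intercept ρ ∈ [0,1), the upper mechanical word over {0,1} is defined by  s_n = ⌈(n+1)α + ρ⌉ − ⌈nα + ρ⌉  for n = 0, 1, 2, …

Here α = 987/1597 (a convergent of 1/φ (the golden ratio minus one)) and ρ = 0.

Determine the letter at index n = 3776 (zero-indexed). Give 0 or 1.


(n+1)α + ρ = (3777·987) / 1597 = 3727899/1597
nα + ρ     = (3776·987) / 1597 = 3726912/1597
⌈3727899/1597⌉ = 2335,  ⌈3726912/1597⌉ = 2334
s_{3776} = 2335 − 2334 = 1

1


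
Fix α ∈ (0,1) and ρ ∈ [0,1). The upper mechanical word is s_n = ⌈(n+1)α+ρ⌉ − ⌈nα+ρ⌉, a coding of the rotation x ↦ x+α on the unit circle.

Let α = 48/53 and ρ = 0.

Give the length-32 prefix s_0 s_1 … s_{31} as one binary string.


n=0: ⌈(1·48)/53⌉ − ⌈(0·48)/53⌉ = ⌈48/53⌉ − ⌈0/53⌉ = 1 − 0 = 1
n=1: ⌈(2·48)/53⌉ − ⌈(1·48)/53⌉ = ⌈96/53⌉ − ⌈48/53⌉ = 2 − 1 = 1
n=2: ⌈(3·48)/53⌉ − ⌈(2·48)/53⌉ = ⌈144/53⌉ − ⌈96/53⌉ = 3 − 2 = 1
n=3: ⌈(4·48)/53⌉ − ⌈(3·48)/53⌉ = ⌈192/53⌉ − ⌈144/53⌉ = 4 − 3 = 1
n=4: ⌈(5·48)/53⌉ − ⌈(4·48)/53⌉ = ⌈240/53⌉ − ⌈192/53⌉ = 5 − 4 = 1
n=5: ⌈(6·48)/53⌉ − ⌈(5·48)/53⌉ = ⌈288/53⌉ − ⌈240/53⌉ = 6 − 5 = 1
n=6: ⌈(7·48)/53⌉ − ⌈(6·48)/53⌉ = ⌈336/53⌉ − ⌈288/53⌉ = 7 − 6 = 1
n=7: ⌈(8·48)/53⌉ − ⌈(7·48)/53⌉ = ⌈384/53⌉ − ⌈336/53⌉ = 8 − 7 = 1
n=8: ⌈(9·48)/53⌉ − ⌈(8·48)/53⌉ = ⌈432/53⌉ − ⌈384/53⌉ = 9 − 8 = 1
n=9: ⌈(10·48)/53⌉ − ⌈(9·48)/53⌉ = ⌈480/53⌉ − ⌈432/53⌉ = 10 − 9 = 1
n=10: ⌈(11·48)/53⌉ − ⌈(10·48)/53⌉ = ⌈528/53⌉ − ⌈480/53⌉ = 10 − 10 = 0
n=11: ⌈(12·48)/53⌉ − ⌈(11·48)/53⌉ = ⌈576/53⌉ − ⌈528/53⌉ = 11 − 10 = 1
n=12: ⌈(13·48)/53⌉ − ⌈(12·48)/53⌉ = ⌈624/53⌉ − ⌈576/53⌉ = 12 − 11 = 1
n=13: ⌈(14·48)/53⌉ − ⌈(13·48)/53⌉ = ⌈672/53⌉ − ⌈624/53⌉ = 13 − 12 = 1
n=14: ⌈(15·48)/53⌉ − ⌈(14·48)/53⌉ = ⌈720/53⌉ − ⌈672/53⌉ = 14 − 13 = 1
n=15: ⌈(16·48)/53⌉ − ⌈(15·48)/53⌉ = ⌈768/53⌉ − ⌈720/53⌉ = 15 − 14 = 1
n=16: ⌈(17·48)/53⌉ − ⌈(16·48)/53⌉ = ⌈816/53⌉ − ⌈768/53⌉ = 16 − 15 = 1
n=17: ⌈(18·48)/53⌉ − ⌈(17·48)/53⌉ = ⌈864/53⌉ − ⌈816/53⌉ = 17 − 16 = 1
n=18: ⌈(19·48)/53⌉ − ⌈(18·48)/53⌉ = ⌈912/53⌉ − ⌈864/53⌉ = 18 − 17 = 1
n=19: ⌈(20·48)/53⌉ − ⌈(19·48)/53⌉ = ⌈960/53⌉ − ⌈912/53⌉ = 19 − 18 = 1
n=20: ⌈(21·48)/53⌉ − ⌈(20·48)/53⌉ = ⌈1008/53⌉ − ⌈960/53⌉ = 20 − 19 = 1
n=21: ⌈(22·48)/53⌉ − ⌈(21·48)/53⌉ = ⌈1056/53⌉ − ⌈1008/53⌉ = 20 − 20 = 0
n=22: ⌈(23·48)/53⌉ − ⌈(22·48)/53⌉ = ⌈1104/53⌉ − ⌈1056/53⌉ = 21 − 20 = 1
n=23: ⌈(24·48)/53⌉ − ⌈(23·48)/53⌉ = ⌈1152/53⌉ − ⌈1104/53⌉ = 22 − 21 = 1
n=24: ⌈(25·48)/53⌉ − ⌈(24·48)/53⌉ = ⌈1200/53⌉ − ⌈1152/53⌉ = 23 − 22 = 1
n=25: ⌈(26·48)/53⌉ − ⌈(25·48)/53⌉ = ⌈1248/53⌉ − ⌈1200/53⌉ = 24 − 23 = 1
n=26: ⌈(27·48)/53⌉ − ⌈(26·48)/53⌉ = ⌈1296/53⌉ − ⌈1248/53⌉ = 25 − 24 = 1
n=27: ⌈(28·48)/53⌉ − ⌈(27·48)/53⌉ = ⌈1344/53⌉ − ⌈1296/53⌉ = 26 − 25 = 1
n=28: ⌈(29·48)/53⌉ − ⌈(28·48)/53⌉ = ⌈1392/53⌉ − ⌈1344/53⌉ = 27 − 26 = 1
n=29: ⌈(30·48)/53⌉ − ⌈(29·48)/53⌉ = ⌈1440/53⌉ − ⌈1392/53⌉ = 28 − 27 = 1
n=30: ⌈(31·48)/53⌉ − ⌈(30·48)/53⌉ = ⌈1488/53⌉ − ⌈1440/53⌉ = 29 − 28 = 1
n=31: ⌈(32·48)/53⌉ − ⌈(31·48)/53⌉ = ⌈1536/53⌉ − ⌈1488/53⌉ = 29 − 29 = 0

11111111110111111111101111111110
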